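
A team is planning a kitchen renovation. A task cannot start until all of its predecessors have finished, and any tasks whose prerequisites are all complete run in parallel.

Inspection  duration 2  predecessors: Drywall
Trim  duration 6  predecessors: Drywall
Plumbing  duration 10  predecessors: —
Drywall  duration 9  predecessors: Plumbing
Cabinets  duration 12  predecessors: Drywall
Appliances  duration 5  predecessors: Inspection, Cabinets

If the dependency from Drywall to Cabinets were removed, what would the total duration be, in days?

With the dependency in place, Plumbing→Drywall→Cabinets→Appliances = 10+9+12+5 = 36 sets the finish at 36 days.
Without Drywall→Cabinets, Cabinets's earliest start moves from 19 to 0.
The longest chain is now Plumbing→Drywall→Inspection→Appliances = 10+9+2+5 = 26, so the job takes 26 days.

26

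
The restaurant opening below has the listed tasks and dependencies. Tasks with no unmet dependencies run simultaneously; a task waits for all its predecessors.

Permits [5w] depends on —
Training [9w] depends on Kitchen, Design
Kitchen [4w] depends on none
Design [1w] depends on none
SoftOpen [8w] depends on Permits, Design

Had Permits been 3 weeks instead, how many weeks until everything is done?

Critical path before the change: Permits→SoftOpen = 5+8 = 13 giving 13 weeks.
Permits is on the critical path; changing it to 3 makes that path 11 weeks.
The binding chain switches to Kitchen→Training = 4+9 = 13; finish 13 weeks.

13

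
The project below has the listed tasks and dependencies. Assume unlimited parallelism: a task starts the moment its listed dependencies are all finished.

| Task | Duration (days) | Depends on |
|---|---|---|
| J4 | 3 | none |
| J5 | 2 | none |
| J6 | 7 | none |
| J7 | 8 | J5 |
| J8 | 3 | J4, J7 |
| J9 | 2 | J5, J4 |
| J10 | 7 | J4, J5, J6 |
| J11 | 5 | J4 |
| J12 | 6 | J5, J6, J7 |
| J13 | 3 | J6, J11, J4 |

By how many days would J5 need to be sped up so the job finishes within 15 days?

Current finish: 16 days; target: 15.
J5 is on every critical path, so each day cut from J5 cuts the finish by one (this holds down to a finish of 15).
Need 16 − 15 = 1 day off J5 → J5 becomes 1 day, finish becomes 15.

1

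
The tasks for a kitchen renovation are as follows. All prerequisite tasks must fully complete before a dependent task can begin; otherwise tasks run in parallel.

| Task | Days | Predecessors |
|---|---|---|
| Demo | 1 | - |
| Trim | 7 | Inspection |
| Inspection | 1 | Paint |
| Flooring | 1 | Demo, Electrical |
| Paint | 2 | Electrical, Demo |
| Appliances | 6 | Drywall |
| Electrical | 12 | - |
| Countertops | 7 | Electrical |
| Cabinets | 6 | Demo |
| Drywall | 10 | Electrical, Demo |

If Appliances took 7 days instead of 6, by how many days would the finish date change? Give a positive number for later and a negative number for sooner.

Critical path before the change: Electrical→Drywall→Appliances = 12+10+6 = 28 giving 28 days.
Appliances lies on that path, so at 7 days the path becomes 29 days.
No other chain overtakes it, so the finish is 29 days.
Change in finish: 29 − 28 = +1 days.

1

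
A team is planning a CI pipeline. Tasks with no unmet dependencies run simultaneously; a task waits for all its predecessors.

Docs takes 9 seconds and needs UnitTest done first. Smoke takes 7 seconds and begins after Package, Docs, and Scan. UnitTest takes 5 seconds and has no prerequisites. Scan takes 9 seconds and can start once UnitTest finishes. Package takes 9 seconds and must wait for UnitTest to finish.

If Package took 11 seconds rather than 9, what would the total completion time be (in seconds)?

23

As given, the longest chain is UnitTest→Package→Smoke = 5+9+7 = 21, so the finish is 21 seconds.
Package lies on that path, so at 11 seconds the path becomes 23 seconds.
The critical path is still UnitTest→Package→Smoke; finish is now 23 seconds.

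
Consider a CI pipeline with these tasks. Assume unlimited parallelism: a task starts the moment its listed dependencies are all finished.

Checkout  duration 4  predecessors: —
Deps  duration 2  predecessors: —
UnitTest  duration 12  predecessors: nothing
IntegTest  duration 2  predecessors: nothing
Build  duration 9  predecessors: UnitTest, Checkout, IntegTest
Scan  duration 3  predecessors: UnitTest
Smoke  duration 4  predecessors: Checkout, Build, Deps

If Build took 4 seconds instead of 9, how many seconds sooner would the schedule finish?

Actual critical path: UnitTest→Build→Smoke = 12+9+4 = 25 ⇒ 25 seconds.
Build lies on that path, so at 4 seconds the path becomes 20 seconds.
No other chain overtakes it, so the finish is 20 seconds.
Change in finish: 20 − 25 = -5 seconds.

5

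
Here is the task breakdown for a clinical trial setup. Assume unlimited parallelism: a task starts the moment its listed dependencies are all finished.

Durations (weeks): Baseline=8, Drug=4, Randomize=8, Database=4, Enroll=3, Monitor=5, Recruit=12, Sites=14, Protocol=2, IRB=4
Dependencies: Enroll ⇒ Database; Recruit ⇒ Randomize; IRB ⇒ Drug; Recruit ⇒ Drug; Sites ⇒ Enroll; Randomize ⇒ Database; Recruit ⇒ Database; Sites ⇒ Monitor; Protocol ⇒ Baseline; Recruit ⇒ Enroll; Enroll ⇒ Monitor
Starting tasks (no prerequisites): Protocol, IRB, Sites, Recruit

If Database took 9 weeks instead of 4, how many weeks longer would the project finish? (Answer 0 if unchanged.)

5

The binding path is Recruit→Randomize→Database = 12+8+4 = 24; finish at 24 weeks.
Database lies on that path, so at 9 weeks the path becomes 29 weeks.
No other chain overtakes it, so the finish is 29 weeks.
Change in finish: 29 − 24 = +5 weeks.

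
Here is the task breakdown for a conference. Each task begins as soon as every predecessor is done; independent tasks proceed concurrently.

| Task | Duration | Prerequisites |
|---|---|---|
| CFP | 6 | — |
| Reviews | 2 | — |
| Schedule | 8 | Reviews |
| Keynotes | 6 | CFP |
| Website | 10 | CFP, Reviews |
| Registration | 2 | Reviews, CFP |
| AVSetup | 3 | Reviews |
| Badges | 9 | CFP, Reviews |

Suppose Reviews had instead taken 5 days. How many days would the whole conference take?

Baseline: CFP→Website = 6+10 = 16 → 16 days.
Reviews has 4 days of float (longest path through it is 12).
The critical path is still CFP→Website; finish is now 16 days.

16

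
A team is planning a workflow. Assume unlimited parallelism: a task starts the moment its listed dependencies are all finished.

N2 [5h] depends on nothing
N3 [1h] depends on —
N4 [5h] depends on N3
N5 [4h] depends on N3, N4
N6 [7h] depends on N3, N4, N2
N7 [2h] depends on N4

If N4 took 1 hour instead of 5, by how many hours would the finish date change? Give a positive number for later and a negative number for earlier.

-1

Actual critical path: N3→N4→N6 = 1+5+7 = 13 ⇒ 13 hours.
Since N4 is critical, the -4 change carries straight to that chain (now 9 hours).
Now N2→N6 = 5+7 = 12 is longest, so the finish becomes 12 hours.
Change in finish: 12 − 13 = -1 hours.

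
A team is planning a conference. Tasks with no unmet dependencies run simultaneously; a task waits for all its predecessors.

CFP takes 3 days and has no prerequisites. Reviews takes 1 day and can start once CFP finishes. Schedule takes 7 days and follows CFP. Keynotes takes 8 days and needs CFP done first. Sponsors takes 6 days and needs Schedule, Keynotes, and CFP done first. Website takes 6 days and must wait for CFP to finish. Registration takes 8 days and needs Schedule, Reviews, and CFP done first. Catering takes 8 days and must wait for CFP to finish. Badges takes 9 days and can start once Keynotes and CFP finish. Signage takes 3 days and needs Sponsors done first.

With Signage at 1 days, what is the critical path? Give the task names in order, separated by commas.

CFP, Keynotes, Badges

Critical path before the change: CFP→Keynotes→Sponsors→Signage = 3+8+6+3 = 20 giving 20 days.
Since Signage is critical, the -2 change carries straight to that chain (now 18 days).
Now CFP→Keynotes→Badges = 3+8+9 = 20 is longest, so the finish becomes 20 days.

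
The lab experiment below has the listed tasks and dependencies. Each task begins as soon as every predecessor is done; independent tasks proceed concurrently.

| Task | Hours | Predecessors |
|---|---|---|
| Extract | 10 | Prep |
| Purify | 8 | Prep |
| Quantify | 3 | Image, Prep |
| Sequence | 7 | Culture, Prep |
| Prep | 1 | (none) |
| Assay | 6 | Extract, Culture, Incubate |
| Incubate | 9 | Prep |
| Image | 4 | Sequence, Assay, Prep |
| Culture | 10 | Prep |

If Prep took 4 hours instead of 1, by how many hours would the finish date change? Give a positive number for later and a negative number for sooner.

3

Critical path before the change: Prep→Culture→Sequence→Image→Quantify = 1+10+7+4+3 = 25 giving 25 hours.
Since Prep is critical, the +3 change carries straight to that chain (now 28 hours).
No other chain overtakes it, so the finish is 28 hours.
Change in finish: 28 − 25 = +3 hours.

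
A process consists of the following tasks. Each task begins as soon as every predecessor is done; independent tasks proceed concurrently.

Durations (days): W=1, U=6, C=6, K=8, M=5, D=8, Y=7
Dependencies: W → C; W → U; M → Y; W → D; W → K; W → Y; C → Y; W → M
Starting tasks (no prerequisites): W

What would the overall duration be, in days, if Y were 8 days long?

Baseline: W→C→Y = 1+6+7 = 14 → 14 days.
Y lies on that path, so at 8 days the path becomes 15 days.
That remains the longest chain; total 15 days.

15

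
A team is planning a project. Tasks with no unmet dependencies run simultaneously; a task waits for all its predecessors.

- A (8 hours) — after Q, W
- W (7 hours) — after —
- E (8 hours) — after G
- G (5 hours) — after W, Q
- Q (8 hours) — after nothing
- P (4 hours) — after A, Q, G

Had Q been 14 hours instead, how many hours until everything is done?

Baseline: Q→G→E = 8+5+8 = 21 → 21 hours.
Since Q is critical, the +6 change carries straight to that chain (now 27 hours).
No other chain overtakes it, so the finish is 27 hours.

27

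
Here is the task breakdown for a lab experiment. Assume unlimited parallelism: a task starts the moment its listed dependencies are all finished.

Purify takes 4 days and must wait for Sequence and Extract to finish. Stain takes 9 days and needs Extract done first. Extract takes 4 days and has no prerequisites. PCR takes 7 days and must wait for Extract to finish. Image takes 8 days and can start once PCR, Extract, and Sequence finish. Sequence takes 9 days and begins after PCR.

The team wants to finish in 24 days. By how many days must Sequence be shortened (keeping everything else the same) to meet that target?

Current finish: 28 days; target: 24.
Sequence is on every critical path, so each day cut from Sequence cuts the finish by one (this holds down to a finish of 20).
Need 28 − 24 = 4 days off Sequence → Sequence becomes 5 days, finish becomes 24.

4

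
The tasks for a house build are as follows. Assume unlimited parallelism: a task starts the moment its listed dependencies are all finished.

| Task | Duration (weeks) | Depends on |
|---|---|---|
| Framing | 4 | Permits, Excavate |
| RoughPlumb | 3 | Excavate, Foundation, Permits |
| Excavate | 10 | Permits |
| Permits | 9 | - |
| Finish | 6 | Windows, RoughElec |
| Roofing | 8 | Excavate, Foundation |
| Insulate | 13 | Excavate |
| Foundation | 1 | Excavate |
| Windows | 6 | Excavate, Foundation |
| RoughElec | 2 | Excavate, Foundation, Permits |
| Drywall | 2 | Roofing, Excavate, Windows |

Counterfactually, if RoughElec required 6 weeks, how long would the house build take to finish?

32

The binding path is Permits→Excavate→Foundation→Windows→Finish = 9+10+1+6+6 = 32; finish at 32 weeks.
RoughElec has 4 weeks of float (longest path through it is 28).
That remains the longest chain; total 32 weeks.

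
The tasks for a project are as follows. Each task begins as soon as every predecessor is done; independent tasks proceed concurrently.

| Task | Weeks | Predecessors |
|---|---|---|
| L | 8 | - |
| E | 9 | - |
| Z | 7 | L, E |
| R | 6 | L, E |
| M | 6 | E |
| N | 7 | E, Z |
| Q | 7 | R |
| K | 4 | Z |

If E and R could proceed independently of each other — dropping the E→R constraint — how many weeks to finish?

With the dependency in place, E→Z→N = 9+7+7 = 23 sets the finish at 23 weeks.
Without E→R, R's earliest start moves from 9 to 8.
After: E→Z→N = 9+7+7 = 23 → 23 weeks.

23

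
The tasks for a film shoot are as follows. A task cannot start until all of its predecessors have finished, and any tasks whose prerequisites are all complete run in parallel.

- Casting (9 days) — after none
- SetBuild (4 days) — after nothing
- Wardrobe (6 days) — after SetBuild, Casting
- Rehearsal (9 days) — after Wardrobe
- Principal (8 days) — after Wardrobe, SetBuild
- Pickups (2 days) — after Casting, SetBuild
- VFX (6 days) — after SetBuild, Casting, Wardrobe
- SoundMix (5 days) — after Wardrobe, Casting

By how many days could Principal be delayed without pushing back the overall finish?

1

Casting→Wardrobe→Rehearsal = 9+6+9 = 24 sets the makespan at 24 days.
Longest path through Principal: 23 days (earliest finish 23, latest finish 24).
Slack of Principal = 16 − 15 = 1 day.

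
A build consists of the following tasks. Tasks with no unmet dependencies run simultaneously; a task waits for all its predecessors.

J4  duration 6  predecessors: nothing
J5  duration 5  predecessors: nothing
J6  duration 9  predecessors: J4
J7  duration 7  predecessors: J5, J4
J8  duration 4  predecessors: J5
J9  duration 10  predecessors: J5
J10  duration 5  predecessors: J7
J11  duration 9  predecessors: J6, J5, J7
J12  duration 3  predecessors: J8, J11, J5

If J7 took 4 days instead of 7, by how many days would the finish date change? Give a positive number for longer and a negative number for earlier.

Baseline: J4→J6→J11→J12 = 6+9+9+3 = 27 → 27 days.
J7 has 2 days of float (longest path through it is 25).
The critical path is still J4→J6→J11→J12; finish is now 27 days.
Change in finish: 27 − 27 = +0 days.

0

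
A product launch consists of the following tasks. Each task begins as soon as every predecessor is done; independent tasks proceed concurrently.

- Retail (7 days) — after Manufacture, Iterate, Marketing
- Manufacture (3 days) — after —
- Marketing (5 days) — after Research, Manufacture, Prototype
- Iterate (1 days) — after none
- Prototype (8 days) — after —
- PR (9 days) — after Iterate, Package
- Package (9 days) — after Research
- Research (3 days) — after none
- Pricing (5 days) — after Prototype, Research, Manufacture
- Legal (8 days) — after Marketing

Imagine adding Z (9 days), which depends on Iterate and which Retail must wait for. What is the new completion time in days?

Originally the schedule takes 21 days.
With Z inserted, Retail now waits for max(Manufacture, Iterate, Marketing, Z).
New critical path: Research→Package→PR = 3+9+9 = 21 ⇒ 21 days.

21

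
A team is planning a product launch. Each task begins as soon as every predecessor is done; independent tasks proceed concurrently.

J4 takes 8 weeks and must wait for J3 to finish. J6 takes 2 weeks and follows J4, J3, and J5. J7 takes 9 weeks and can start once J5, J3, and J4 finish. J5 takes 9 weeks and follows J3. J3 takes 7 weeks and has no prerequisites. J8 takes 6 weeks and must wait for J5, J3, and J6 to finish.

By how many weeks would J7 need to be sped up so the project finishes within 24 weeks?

Current finish: 25 weeks; target: 24.
J7 is on every critical path, so each week cut from J7 cuts the finish by one (this holds down to a finish of 24).
Need 25 − 24 = 1 week off J7 → J7 becomes 8 weeks, finish becomes 24.

1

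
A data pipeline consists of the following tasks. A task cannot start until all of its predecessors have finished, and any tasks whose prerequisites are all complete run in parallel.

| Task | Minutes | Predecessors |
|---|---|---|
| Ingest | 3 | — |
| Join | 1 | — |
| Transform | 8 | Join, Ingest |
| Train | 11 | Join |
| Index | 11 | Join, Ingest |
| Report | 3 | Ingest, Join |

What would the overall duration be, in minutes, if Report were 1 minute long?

14

Actual critical path: Ingest→Index = 3+11 = 14 ⇒ 14 minutes.
Report has 8 minutes of float (longest path through it is 6).
That remains the longest chain; total 14 minutes.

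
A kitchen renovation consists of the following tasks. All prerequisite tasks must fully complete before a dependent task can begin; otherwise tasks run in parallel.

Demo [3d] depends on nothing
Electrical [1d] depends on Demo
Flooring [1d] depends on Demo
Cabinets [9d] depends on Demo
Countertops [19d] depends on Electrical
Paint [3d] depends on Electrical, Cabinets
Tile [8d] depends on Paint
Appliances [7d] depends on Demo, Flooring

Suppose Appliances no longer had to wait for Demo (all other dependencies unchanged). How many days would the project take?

Original critical path: Demo→Electrical→Countertops = 3+1+19 = 23 ⇒ 23 days.
Dropping Demo→Appliances doesn't change Appliances's earliest start (4); another predecessor still binds.
The longest chain is now Demo→Electrical→Countertops = 3+1+19 = 23, so the project takes 23 days.

23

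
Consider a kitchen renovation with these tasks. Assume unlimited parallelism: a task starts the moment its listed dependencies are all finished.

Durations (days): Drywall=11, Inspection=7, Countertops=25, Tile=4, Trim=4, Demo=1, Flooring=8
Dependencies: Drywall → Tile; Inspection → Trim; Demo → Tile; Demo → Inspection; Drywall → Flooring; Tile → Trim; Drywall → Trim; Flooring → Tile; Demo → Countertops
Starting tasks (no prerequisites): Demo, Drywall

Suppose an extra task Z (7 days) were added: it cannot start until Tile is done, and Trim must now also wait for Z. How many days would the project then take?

Originally the project takes 27 days.
With Z inserted, Trim now waits for max(Inspection, Tile, Drywall, Z).
New critical path: Drywall→Flooring→Tile→Z→Trim = 11+8+4+7+4 = 34 ⇒ 34 days.

34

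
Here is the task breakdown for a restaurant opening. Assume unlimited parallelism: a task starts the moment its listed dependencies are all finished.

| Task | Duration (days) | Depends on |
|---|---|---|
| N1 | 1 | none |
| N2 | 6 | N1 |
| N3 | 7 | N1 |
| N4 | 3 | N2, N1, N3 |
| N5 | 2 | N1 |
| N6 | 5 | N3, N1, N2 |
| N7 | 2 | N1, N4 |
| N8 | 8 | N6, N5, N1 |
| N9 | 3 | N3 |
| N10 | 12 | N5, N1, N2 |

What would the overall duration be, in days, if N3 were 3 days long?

20

As given, the longest chain is N1→N3→N6→N8 = 1+7+5+8 = 21, so the finish is 21 days.
Since N3 is critical, the -4 change carries straight to that chain (now 17 days).
The binding chain switches to N1→N2→N6→N8 = 1+6+5+8 = 20; finish 20 days.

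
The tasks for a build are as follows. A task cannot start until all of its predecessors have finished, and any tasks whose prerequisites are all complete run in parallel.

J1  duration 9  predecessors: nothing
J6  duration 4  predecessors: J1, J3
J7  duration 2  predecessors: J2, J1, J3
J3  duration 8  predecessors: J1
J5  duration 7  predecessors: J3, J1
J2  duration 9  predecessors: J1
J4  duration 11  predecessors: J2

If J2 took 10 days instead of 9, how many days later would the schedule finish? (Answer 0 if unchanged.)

Critical path before the change: J1→J2→J4 = 9+9+11 = 29 giving 29 days.
Since J2 is critical, the +1 change carries straight to that chain (now 30 days).
No other chain overtakes it, so the finish is 30 days.
Change in finish: 30 − 29 = +1 days.

1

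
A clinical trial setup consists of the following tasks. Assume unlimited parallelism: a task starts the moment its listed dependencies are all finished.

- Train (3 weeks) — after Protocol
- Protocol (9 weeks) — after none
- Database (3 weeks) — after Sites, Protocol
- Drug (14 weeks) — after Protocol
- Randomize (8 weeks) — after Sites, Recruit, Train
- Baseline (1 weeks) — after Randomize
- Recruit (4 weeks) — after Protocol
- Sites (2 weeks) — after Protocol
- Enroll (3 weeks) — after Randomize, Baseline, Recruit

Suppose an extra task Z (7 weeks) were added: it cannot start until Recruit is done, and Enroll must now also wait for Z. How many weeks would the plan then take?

Originally the plan takes 25 weeks.
With Z inserted, Enroll now waits for max(Randomize, Baseline, Recruit, Z).
New critical path: Protocol→Recruit→Randomize→Baseline→Enroll = 9+4+8+1+3 = 25 ⇒ 25 weeks.

25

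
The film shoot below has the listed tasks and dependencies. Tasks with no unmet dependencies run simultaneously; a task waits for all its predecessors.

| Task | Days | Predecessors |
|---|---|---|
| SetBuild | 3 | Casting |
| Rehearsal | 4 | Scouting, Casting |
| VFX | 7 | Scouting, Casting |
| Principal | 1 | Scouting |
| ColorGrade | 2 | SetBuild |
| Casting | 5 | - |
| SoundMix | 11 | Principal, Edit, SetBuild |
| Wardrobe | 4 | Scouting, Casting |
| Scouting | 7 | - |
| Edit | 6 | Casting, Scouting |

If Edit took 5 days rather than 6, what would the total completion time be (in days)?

23

Baseline: Scouting→Edit→SoundMix = 7+6+11 = 24 → 24 days.
Since Edit is critical, the -1 change carries straight to that chain (now 23 days).
No other chain overtakes it, so the finish is 23 days.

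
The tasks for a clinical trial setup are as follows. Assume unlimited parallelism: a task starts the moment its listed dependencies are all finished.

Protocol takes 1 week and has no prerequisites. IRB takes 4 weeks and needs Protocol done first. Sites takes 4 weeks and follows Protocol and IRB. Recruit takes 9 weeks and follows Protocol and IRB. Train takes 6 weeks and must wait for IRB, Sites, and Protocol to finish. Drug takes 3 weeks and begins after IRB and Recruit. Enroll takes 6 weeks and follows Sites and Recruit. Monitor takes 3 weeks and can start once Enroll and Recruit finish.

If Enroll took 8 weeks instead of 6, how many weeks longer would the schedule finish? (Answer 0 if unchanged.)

Critical path before the change: Protocol→IRB→Recruit→Enroll→Monitor = 1+4+9+6+3 = 23 giving 23 weeks.
Since Enroll is critical, the +2 change carries straight to that chain (now 25 weeks).
The critical path is still Protocol→IRB→Recruit→Enroll→Monitor; finish is now 25 weeks.
Change in finish: 25 − 23 = +2 weeks.

2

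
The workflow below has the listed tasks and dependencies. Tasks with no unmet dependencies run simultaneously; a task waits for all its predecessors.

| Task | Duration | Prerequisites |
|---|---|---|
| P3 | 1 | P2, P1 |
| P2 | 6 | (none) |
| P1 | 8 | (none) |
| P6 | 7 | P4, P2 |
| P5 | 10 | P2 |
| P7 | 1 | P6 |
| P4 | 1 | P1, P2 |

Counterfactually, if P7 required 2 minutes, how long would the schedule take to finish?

18

The binding path is P1→P4→P6→P7 = 8+1+7+1 = 17; finish at 17 minutes.
P7 lies on that path, so at 2 minutes the path becomes 18 minutes.
That remains the longest chain; total 18 minutes.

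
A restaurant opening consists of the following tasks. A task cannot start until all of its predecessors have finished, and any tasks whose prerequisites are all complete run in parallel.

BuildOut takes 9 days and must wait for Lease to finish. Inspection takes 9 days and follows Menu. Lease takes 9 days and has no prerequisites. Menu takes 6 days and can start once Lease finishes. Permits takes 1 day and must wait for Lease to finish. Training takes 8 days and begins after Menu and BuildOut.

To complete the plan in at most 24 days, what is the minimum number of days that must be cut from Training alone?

2

Current finish: 26 days; target: 24.
Training is on every critical path, so each day cut from Training cuts the finish by one (this holds down to a finish of 24).
Need 26 − 24 = 2 days off Training → Training becomes 6 days, finish becomes 24.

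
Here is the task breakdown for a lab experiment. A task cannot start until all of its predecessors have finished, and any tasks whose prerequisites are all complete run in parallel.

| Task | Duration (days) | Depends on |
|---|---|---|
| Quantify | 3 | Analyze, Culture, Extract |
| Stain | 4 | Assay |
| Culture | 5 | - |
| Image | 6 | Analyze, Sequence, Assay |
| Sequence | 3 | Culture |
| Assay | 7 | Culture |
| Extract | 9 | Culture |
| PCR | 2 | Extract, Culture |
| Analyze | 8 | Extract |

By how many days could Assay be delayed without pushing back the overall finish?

Critical path: Culture→Extract→Analyze→Image = 5+9+8+6 = 28, so the finish is 28 days.
Assay finishes as early as 12 and must finish by 22.
Float = 28 − 18 = 10.

10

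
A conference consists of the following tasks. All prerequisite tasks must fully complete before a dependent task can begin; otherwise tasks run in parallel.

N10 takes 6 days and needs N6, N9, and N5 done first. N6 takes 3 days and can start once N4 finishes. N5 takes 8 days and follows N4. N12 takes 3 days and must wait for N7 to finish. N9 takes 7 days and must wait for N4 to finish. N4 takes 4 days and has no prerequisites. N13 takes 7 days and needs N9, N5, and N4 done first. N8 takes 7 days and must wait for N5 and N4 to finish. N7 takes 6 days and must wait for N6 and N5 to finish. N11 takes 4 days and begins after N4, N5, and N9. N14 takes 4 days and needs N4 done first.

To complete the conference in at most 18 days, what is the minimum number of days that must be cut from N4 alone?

3

Current finish: 21 days; target: 18.
N4 is on every critical path, so each day cut from N4 cuts the finish by one (this holds down to a finish of 18).
Need 21 − 18 = 3 days off N4 → N4 becomes 1 day, finish becomes 18.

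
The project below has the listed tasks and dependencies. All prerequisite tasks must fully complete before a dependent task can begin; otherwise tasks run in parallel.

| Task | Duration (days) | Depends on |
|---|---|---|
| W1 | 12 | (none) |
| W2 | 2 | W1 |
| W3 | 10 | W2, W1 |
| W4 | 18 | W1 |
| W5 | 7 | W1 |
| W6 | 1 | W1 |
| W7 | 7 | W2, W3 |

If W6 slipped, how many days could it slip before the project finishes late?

Critical path: W1→W2→W3→W7 = 12+2+10+7 = 31, so the finish is 31 days.
The longest chain containing W6 totals 13 days.
Float = 31 − 13 = 18.

18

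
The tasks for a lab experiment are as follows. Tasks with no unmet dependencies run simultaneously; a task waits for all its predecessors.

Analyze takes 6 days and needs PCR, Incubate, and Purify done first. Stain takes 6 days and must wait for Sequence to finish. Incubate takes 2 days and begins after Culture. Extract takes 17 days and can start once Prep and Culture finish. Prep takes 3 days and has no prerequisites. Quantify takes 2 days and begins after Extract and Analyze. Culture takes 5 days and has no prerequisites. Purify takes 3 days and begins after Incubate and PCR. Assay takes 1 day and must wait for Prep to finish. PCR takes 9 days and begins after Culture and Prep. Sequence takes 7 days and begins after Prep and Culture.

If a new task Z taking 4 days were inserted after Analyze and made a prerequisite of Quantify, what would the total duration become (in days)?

Originally the schedule takes 25 days.
With Z inserted, Quantify now waits for max(Extract, Analyze, Z).
New critical path: Culture→PCR→Purify→Analyze→Z→Quantify = 5+9+3+6+4+2 = 29 ⇒ 29 days.

29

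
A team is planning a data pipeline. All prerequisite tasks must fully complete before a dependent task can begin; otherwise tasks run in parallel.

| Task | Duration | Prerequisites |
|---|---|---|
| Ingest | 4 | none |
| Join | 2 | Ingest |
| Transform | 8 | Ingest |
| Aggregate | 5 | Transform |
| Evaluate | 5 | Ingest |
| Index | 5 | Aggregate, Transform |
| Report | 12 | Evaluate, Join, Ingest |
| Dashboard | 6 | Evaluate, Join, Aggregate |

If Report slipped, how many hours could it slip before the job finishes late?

The longest chain is Ingest→Transform→Aggregate→Dashboard = 4+8+5+6 = 23; overall finish 23 hours.
Longest path through Report: 21 hours (earliest finish 21, latest finish 23).
Slack of Report = 11 − 9 = 2 hours.

2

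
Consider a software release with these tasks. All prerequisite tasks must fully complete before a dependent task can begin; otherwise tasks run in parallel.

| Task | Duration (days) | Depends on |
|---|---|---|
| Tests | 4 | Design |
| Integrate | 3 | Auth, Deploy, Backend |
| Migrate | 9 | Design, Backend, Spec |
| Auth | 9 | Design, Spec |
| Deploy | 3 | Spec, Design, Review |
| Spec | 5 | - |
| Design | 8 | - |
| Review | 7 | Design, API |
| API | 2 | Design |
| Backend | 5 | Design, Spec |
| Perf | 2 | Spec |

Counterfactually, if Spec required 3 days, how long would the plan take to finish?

23

Critical path before the change: Design→API→Review→Deploy→Integrate = 8+2+7+3+3 = 23 giving 23 days.
Spec is off the critical path — its longest chain is 19 days, giving 4 of slack.
No other chain overtakes it, so the finish is 23 days.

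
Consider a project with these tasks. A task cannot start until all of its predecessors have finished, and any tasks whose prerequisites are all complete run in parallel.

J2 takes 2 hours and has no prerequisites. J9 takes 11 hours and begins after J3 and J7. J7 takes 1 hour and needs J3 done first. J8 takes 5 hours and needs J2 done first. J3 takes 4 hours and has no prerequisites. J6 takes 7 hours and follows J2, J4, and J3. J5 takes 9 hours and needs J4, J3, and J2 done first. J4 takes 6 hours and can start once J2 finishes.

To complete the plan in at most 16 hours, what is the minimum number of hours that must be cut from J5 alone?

1

Current finish: 17 hours; target: 16.
J5 is on every critical path, so each hour cut from J5 cuts the finish by one (this holds down to a finish of 16).
Need 17 − 16 = 1 hour off J5 → J5 becomes 8 hours, finish becomes 16.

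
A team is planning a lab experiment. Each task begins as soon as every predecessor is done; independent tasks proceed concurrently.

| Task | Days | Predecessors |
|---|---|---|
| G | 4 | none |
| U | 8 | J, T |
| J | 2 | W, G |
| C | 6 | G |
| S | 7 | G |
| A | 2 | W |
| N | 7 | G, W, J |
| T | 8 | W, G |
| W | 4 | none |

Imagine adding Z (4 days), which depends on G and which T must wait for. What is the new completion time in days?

24

Originally the plan takes 20 days.
With Z inserted, T now waits for max(W, G, Z).
New critical path: G→Z→T→U = 4+4+8+8 = 24 ⇒ 24 days.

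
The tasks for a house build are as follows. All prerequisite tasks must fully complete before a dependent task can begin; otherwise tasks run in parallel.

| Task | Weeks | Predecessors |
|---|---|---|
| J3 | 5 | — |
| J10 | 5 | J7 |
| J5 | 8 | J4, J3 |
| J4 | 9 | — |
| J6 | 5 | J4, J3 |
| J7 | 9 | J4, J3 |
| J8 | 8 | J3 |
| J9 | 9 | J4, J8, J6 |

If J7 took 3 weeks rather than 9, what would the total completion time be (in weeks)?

23

As given, the longest chain is J4→J7→J10 = 9+9+5 = 23, so the finish is 23 weeks.
J7 lies on that path, so at 3 weeks the path becomes 17 weeks.
New critical path: J4→J6→J9 = 9+5+9 = 23 ⇒ 23 weeks.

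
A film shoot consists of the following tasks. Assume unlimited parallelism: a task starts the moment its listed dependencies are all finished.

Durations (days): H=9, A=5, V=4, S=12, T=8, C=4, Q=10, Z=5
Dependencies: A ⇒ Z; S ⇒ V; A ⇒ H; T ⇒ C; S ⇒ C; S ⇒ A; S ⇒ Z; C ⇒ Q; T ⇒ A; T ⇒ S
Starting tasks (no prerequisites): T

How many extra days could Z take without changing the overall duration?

4

Critical path: T→S→A→H = 8+12+5+9 = 34, so the finish is 34 days.
Z finishes as early as 30 and must finish by 34.
Slack of Z = 29 − 25 = 4 days.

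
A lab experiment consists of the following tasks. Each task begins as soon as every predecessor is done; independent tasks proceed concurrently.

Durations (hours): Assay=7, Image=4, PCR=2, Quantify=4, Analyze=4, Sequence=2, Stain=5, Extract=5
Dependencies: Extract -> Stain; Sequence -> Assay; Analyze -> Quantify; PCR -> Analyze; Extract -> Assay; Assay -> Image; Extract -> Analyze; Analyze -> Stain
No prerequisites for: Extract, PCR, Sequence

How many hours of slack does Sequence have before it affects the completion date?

Critical path: Extract→Assay→Image = 5+7+4 = 16, so the finish is 16 hours.
The longest chain containing Sequence totals 13 hours.
Float = 16 − 13 = 3.

3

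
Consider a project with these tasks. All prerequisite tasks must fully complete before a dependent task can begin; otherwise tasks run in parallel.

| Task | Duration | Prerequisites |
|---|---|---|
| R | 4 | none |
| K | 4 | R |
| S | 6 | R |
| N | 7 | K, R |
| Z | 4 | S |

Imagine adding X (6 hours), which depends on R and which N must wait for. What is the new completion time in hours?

17

Originally the project takes 15 hours.
With X inserted, N now waits for max(K, R, X).
New critical path: R→X→N = 4+6+7 = 17 ⇒ 17 hours.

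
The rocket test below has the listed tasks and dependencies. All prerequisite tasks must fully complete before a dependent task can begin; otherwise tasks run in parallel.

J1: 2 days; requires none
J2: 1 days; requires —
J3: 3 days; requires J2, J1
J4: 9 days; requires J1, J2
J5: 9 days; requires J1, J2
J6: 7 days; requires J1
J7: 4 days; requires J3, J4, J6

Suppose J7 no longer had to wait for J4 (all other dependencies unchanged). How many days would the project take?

13

With the dependency in place, J1→J4→J7 = 2+9+4 = 15 sets the finish at 15 days.
Without J4→J7, J7's earliest start moves from 11 to 9.
The longest chain is now J1→J6→J7 = 2+7+4 = 13, so the project takes 13 days.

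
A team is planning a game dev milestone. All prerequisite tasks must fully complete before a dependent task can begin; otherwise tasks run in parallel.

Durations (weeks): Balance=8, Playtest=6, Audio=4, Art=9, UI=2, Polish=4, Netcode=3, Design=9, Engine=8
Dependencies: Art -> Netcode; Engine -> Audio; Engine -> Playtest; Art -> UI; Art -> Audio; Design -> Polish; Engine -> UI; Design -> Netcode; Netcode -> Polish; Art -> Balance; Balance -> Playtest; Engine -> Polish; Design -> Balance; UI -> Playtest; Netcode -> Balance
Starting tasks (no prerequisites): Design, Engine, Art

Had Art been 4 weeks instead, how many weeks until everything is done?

Critical path before the change: Art→Netcode→Balance→Playtest = 9+3+8+6 = 26 giving 26 weeks.
Art lies on that path, so at 4 weeks the path becomes 21 weeks.
Now Design→Netcode→Balance→Playtest = 9+3+8+6 = 26 is longest, so the finish becomes 26 weeks.

26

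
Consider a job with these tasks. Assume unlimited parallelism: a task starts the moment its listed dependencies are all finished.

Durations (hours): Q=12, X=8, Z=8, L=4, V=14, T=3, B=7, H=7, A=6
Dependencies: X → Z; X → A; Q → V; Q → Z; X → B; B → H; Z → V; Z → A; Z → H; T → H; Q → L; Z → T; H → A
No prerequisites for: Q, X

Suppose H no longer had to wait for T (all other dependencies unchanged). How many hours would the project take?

34

With the dependency in place, Q→Z→T→H→A = 12+8+3+7+6 = 36 sets the finish at 36 hours.
Without T→H, H's earliest start moves from 23 to 20.
The longest chain is now Q→Z→V = 12+8+14 = 34, so the project takes 34 hours.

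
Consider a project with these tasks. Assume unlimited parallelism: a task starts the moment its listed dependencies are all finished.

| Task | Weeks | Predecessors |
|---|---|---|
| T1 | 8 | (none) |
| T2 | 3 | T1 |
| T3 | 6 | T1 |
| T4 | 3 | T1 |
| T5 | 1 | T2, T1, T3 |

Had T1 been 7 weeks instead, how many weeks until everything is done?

14

Baseline: T1→T3→T5 = 8+6+1 = 15 → 15 weeks.
Since T1 is critical, the -1 change carries straight to that chain (now 14 weeks).
No other chain overtakes it, so the finish is 14 weeks.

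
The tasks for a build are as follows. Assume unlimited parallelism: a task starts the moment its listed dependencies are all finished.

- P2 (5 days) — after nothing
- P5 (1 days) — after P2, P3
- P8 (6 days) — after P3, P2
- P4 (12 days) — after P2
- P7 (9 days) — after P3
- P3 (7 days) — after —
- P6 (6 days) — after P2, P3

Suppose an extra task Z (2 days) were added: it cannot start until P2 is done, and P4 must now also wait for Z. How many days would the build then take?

Originally the build takes 17 days.
With Z inserted, P4 now waits for max(P2, Z).
New critical path: P2→Z→P4 = 5+2+12 = 19 ⇒ 19 days.

19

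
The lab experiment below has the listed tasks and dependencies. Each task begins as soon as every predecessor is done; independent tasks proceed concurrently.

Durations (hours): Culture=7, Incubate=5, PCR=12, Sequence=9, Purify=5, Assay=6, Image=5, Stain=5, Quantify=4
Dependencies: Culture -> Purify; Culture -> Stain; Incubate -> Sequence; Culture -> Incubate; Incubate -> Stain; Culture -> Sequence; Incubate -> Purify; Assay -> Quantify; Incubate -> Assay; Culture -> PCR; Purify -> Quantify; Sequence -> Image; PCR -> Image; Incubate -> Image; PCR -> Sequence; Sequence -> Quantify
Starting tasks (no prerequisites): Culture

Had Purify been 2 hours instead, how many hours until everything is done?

Actual critical path: Culture→PCR→Sequence→Image = 7+12+9+5 = 33 ⇒ 33 hours.
The longest path through Purify is only 21 hours, so Purify has float 12.
No other chain overtakes it, so the finish is 33 hours.

33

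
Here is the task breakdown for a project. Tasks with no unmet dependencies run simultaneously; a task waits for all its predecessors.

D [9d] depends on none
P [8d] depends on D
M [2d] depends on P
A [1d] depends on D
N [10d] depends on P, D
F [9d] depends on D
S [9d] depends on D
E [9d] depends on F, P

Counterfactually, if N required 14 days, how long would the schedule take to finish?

Actual critical path: D→P→N = 9+8+10 = 27 ⇒ 27 days.
N is on the critical path; changing it to 14 makes that path 31 days.
No other chain overtakes it, so the finish is 31 days.

31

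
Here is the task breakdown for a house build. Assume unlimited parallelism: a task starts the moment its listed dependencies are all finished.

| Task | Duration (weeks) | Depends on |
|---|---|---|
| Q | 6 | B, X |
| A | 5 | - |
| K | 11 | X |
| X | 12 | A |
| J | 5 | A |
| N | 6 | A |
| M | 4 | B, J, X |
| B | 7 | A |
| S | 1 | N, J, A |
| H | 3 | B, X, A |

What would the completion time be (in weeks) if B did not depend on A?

28

Original critical path: A→X→K = 5+12+11 = 28 ⇒ 28 weeks.
Without A→B, B's earliest start moves from 5 to 0.
The longest chain is now A→X→K = 5+12+11 = 28, so the project takes 28 weeks.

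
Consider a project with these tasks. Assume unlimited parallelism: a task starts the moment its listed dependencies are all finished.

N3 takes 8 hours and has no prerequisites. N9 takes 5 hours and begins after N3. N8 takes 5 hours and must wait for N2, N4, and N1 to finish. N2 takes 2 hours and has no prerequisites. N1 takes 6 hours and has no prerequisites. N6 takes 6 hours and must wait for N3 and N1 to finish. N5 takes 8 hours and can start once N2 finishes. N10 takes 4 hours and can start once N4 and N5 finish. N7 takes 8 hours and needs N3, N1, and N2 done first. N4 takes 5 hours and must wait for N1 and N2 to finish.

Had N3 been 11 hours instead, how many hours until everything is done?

19

Actual critical path: N3→N7 = 8+8 = 16 ⇒ 16 hours.
N3 is on the critical path; changing it to 11 makes that path 19 hours.
No other chain overtakes it, so the finish is 19 hours.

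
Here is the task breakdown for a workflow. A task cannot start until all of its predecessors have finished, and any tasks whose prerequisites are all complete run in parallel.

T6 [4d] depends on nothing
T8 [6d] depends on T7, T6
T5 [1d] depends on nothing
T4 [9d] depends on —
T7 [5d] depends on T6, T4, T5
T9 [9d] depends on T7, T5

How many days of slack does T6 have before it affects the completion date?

5

Critical path: T4→T7→T9 = 9+5+9 = 23, so the finish is 23 days.
The longest chain containing T6 totals 18 days.
Slack of T6 = 5 − 0 = 5 days.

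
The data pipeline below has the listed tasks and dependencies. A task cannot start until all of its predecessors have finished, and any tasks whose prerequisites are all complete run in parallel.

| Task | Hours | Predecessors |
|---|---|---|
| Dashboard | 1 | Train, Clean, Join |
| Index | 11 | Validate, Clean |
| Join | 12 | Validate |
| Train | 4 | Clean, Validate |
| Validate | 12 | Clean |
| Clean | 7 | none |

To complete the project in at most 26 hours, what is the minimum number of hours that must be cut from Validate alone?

Current finish: 32 hours; target: 26.
Validate is on every critical path, so each hour cut from Validate cuts the finish by one (this holds down to a finish of 21).
Need 32 − 26 = 6 hours off Validate → Validate becomes 6 hours, finish becomes 26.

6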